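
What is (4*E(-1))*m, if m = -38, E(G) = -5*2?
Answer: 1520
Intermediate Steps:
E(G) = -10
(4*E(-1))*m = (4*(-10))*(-38) = -40*(-38) = 1520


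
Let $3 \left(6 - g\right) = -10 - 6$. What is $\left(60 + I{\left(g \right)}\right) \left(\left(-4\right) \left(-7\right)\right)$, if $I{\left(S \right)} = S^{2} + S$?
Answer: $\frac{50344}{9} \approx 5593.8$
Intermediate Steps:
$g = \frac{34}{3}$ ($g = 6 - \frac{-10 - 6}{3} = 6 - - \frac{16}{3} = 6 + \frac{16}{3} = \frac{34}{3} \approx 11.333$)
$I{\left(S \right)} = S + S^{2}$
$\left(60 + I{\left(g \right)}\right) \left(\left(-4\right) \left(-7\right)\right) = \left(60 + \frac{34 \left(1 + \frac{34}{3}\right)}{3}\right) \left(\left(-4\right) \left(-7\right)\right) = \left(60 + \frac{34}{3} \cdot \frac{37}{3}\right) 28 = \left(60 + \frac{1258}{9}\right) 28 = \frac{1798}{9} \cdot 28 = \frac{50344}{9}$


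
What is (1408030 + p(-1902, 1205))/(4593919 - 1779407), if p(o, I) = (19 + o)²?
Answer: 4953719/2814512 ≈ 1.7601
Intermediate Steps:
(1408030 + p(-1902, 1205))/(4593919 - 1779407) = (1408030 + (19 - 1902)²)/(4593919 - 1779407) = (1408030 + (-1883)²)/2814512 = (1408030 + 3545689)*(1/2814512) = 4953719*(1/2814512) = 4953719/2814512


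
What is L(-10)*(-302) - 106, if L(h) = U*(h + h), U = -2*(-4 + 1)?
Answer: 36134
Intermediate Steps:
U = 6 (U = -2*(-3) = 6)
L(h) = 12*h (L(h) = 6*(h + h) = 6*(2*h) = 12*h)
L(-10)*(-302) - 106 = (12*(-10))*(-302) - 106 = -120*(-302) - 106 = 36240 - 106 = 36134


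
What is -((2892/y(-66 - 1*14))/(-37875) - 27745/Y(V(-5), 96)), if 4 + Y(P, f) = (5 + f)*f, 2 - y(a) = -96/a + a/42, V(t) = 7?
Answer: 5023036087/1737533300 ≈ 2.8909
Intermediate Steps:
y(a) = 2 + 96/a - a/42 (y(a) = 2 - (-96/a + a/42) = 2 + (96/a - a/42) = 2 + 96/a - a/42)
Y(P, f) = -4 + f*(5 + f) (Y(P, f) = -4 + (5 + f)*f = -4 + f*(5 + f))
-((2892/y(-66 - 1*14))/(-37875) - 27745/Y(V(-5), 96)) = -((2892/(2 + 96/(-66 - 1*14) - (-66 - 1*14)/42))/(-37875) - 27745/(-4 + 96² + 5*96)) = -((2892/(2 + 96/(-66 - 14) - (-66 - 14)/42))*(-1/37875) - 27745/(-4 + 9216 + 480)) = -((2892/(2 + 96/(-80) - 1/42*(-80)))*(-1/37875) - 27745/9692) = -((2892/(2 + 96*(-1/80) + 40/21))*(-1/37875) - 27745*1/9692) = -((2892/(2 - 6/5 + 40/21))*(-1/37875) - 27745/9692) = -((2892/(284/105))*(-1/37875) - 27745/9692) = -((2892*(105/284))*(-1/37875) - 27745/9692) = -((75915/71)*(-1/37875) - 27745/9692) = -(-5061/179275 - 27745/9692) = -1*(-5023036087/1737533300) = 5023036087/1737533300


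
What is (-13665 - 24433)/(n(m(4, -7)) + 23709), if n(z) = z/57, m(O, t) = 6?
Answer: -723862/450473 ≈ -1.6069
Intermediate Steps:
n(z) = z/57 (n(z) = z*(1/57) = z/57)
(-13665 - 24433)/(n(m(4, -7)) + 23709) = (-13665 - 24433)/((1/57)*6 + 23709) = -38098/(2/19 + 23709) = -38098/450473/19 = -38098*19/450473 = -723862/450473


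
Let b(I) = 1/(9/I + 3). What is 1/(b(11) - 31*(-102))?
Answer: 42/132815 ≈ 0.00031623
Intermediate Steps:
b(I) = 1/(3 + 9/I)
1/(b(11) - 31*(-102)) = 1/((1/3)*11/(3 + 11) - 31*(-102)) = 1/((1/3)*11/14 + 3162) = 1/((1/3)*11*(1/14) + 3162) = 1/(11/42 + 3162) = 1/(132815/42) = 42/132815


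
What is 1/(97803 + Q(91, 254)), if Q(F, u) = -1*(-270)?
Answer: 1/98073 ≈ 1.0196e-5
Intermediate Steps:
Q(F, u) = 270
1/(97803 + Q(91, 254)) = 1/(97803 + 270) = 1/98073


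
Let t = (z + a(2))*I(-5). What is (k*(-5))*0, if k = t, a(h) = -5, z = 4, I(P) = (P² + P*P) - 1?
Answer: 0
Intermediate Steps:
I(P) = -1 + 2*P² (I(P) = (P² + P²) - 1 = 2*P² - 1 = -1 + 2*P²)
t = -49 (t = (4 - 5)*(-1 + 2*(-5)²) = -(-1 + 2*25) = -(-1 + 50) = -1*49 = -49)
k = -49
(k*(-5))*0 = -49*(-5)*0 = 245*0 = 0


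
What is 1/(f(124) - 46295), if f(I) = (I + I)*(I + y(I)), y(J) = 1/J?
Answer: -1/15541 ≈ -6.4346e-5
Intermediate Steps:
f(I) = 2*I*(I + 1/I) (f(I) = (I + I)*(I + 1/I) = (2*I)*(I + 1/I) = 2*I*(I + 1/I))
1/(f(124) - 46295) = 1/((2 + 2*124²) - 46295) = 1/((2 + 2*15376) - 46295) = 1/((2 + 30752) - 46295) = 1/(30754 - 46295) = 1/(-15541) = -1/15541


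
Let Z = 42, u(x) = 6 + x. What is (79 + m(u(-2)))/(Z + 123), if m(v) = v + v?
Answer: 29/55 ≈ 0.52727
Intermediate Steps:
m(v) = 2*v
(79 + m(u(-2)))/(Z + 123) = (79 + 2*(6 - 2))/(42 + 123) = (79 + 2*4)/165 = (79 + 8)*(1/165) = 87*(1/165) = 29/55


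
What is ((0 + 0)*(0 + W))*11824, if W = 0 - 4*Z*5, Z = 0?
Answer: 0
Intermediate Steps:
W = 0 (W = 0 - 4*0*5 = 0 - 0*5 = 0 - 1*0 = 0 + 0 = 0)
((0 + 0)*(0 + W))*11824 = ((0 + 0)*(0 + 0))*11824 = (0*0)*11824 = 0*11824 = 0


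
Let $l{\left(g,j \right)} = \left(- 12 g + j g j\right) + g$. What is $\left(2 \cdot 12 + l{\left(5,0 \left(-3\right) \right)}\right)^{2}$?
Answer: $961$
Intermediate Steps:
$l{\left(g,j \right)} = - 11 g + g j^{2}$ ($l{\left(g,j \right)} = \left(- 12 g + g j j\right) + g = \left(- 12 g + g j^{2}\right) + g = - 11 g + g j^{2}$)
$\left(2 \cdot 12 + l{\left(5,0 \left(-3\right) \right)}\right)^{2} = \left(2 \cdot 12 + 5 \left(-11 + \left(0 \left(-3\right)\right)^{2}\right)\right)^{2} = \left(24 + 5 \left(-11 + 0^{2}\right)\right)^{2} = \left(24 + 5 \left(-11 + 0\right)\right)^{2} = \left(24 + 5 \left(-11\right)\right)^{2} = \left(24 - 55\right)^{2} = \left(-31\right)^{2} = 961$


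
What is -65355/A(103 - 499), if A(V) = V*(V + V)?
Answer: -21785/104544 ≈ -0.20838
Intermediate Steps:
A(V) = 2*V² (A(V) = V*(2*V) = 2*V²)
-65355/A(103 - 499) = -65355*1/(2*(103 - 499)²) = -65355/(2*(-396)²) = -65355/(2*156816) = -65355/313632 = -65355*1/313632 = -21785/104544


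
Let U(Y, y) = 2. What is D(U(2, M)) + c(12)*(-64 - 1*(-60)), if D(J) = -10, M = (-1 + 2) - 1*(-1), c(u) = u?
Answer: -58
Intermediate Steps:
M = 2 (M = 1 + 1 = 2)
D(U(2, M)) + c(12)*(-64 - 1*(-60)) = -10 + 12*(-64 - 1*(-60)) = -10 + 12*(-64 + 60) = -10 + 12*(-4) = -10 - 48 = -58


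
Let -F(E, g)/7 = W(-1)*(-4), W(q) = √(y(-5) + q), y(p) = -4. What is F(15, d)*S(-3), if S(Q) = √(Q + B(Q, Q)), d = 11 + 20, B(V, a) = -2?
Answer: -140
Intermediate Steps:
d = 31
S(Q) = √(-2 + Q) (S(Q) = √(Q - 2) = √(-2 + Q))
W(q) = √(-4 + q)
F(E, g) = 28*I*√5 (F(E, g) = -7*√(-4 - 1)*(-4) = -7*√(-5)*(-4) = -7*I*√5*(-4) = -(-28)*I*√5 = 28*I*√5)
F(15, d)*S(-3) = (28*I*√5)*√(-2 - 3) = (28*I*√5)*√(-5) = (28*I*√5)*(I*√5) = -140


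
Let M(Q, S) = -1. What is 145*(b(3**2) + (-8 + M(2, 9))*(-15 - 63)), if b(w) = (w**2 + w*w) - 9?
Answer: 123975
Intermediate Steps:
b(w) = -9 + 2*w**2 (b(w) = (w**2 + w**2) - 9 = 2*w**2 - 9 = -9 + 2*w**2)
145*(b(3**2) + (-8 + M(2, 9))*(-15 - 63)) = 145*((-9 + 2*(3**2)**2) + (-8 - 1)*(-15 - 63)) = 145*((-9 + 2*9**2) - 9*(-78)) = 145*((-9 + 2*81) + 702) = 145*((-9 + 162) + 702) = 145*(153 + 702) = 145*855 = 123975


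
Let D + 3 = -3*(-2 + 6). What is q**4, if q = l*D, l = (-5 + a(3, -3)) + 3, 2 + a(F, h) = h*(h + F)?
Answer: 12960000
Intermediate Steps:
a(F, h) = -2 + h*(F + h) (a(F, h) = -2 + h*(h + F) = -2 + h*(F + h))
D = -15 (D = -3 - 3*(-2 + 6) = -3 - 3*4 = -3 - 12 = -15)
l = -4 (l = (-5 + (-2 + (-3)**2 + 3*(-3))) + 3 = (-5 + (-2 + 9 - 9)) + 3 = (-5 - 2) + 3 = -7 + 3 = -4)
q = 60 (q = -4*(-15) = 60)
q**4 = 60**4 = 12960000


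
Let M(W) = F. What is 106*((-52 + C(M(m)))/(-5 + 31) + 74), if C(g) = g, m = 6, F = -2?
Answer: 99110/13 ≈ 7623.8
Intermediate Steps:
M(W) = -2
106*((-52 + C(M(m)))/(-5 + 31) + 74) = 106*((-52 - 2)/(-5 + 31) + 74) = 106*(-54/26 + 74) = 106*(-54*1/26 + 74) = 106*(-27/13 + 74) = 106*(935/13) = 99110/13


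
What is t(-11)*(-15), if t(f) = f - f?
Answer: 0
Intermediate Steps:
t(f) = 0
t(-11)*(-15) = 0*(-15) = 0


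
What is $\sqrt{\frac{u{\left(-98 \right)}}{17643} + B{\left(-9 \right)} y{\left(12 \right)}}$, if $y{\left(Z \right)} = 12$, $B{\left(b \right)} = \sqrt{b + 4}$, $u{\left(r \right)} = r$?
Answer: $\frac{\sqrt{-1729014 + 3735305388 i \sqrt{5}}}{17643} \approx 3.6625 + 3.6632 i$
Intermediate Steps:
$B{\left(b \right)} = \sqrt{4 + b}$
$\sqrt{\frac{u{\left(-98 \right)}}{17643} + B{\left(-9 \right)} y{\left(12 \right)}} = \sqrt{- \frac{98}{17643} + \sqrt{4 - 9} \cdot 12} = \sqrt{\left(-98\right) \frac{1}{17643} + \sqrt{-5} \cdot 12} = \sqrt{- \frac{98}{17643} + i \sqrt{5} \cdot 12} = \sqrt{- \frac{98}{17643} + 12 i \sqrt{5}}$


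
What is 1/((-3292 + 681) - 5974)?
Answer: -1/8585 ≈ -0.00011648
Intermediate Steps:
1/((-3292 + 681) - 5974) = 1/(-2611 - 5974) = 1/(-8585) = -1/8585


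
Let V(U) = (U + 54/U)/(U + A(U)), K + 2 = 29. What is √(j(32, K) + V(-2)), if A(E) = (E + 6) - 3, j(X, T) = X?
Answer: √61 ≈ 7.8102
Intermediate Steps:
K = 27 (K = -2 + 29 = 27)
A(E) = 3 + E (A(E) = (6 + E) - 3 = 3 + E)
V(U) = (U + 54/U)/(3 + 2*U) (V(U) = (U + 54/U)/(U + (3 + U)) = (U + 54/U)/(3 + 2*U))
√(j(32, K) + V(-2)) = √(32 + (54 + (-2)²)/((-2)*(3 + 2*(-2)))) = √(32 - (54 + 4)/(2*(3 - 4))) = √(32 - ½*58/(-1)) = √(32 - ½*(-1)*58) = √(32 + 29) = √61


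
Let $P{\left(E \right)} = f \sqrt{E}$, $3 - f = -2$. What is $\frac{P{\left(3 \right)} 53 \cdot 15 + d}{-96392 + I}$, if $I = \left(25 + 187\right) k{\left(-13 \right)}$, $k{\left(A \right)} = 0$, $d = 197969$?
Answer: $- \frac{197969}{96392} - \frac{3975 \sqrt{3}}{96392} \approx -2.1252$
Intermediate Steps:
$f = 5$ ($f = 3 - -2 = 3 + 2 = 5$)
$P{\left(E \right)} = 5 \sqrt{E}$
$I = 0$ ($I = \left(25 + 187\right) 0 = 212 \cdot 0 = 0$)
$\frac{P{\left(3 \right)} 53 \cdot 15 + d}{-96392 + I} = \frac{5 \sqrt{3} \cdot 53 \cdot 15 + 197969}{-96392 + 0} = \frac{265 \sqrt{3} \cdot 15 + 197969}{-96392} = \left(3975 \sqrt{3} + 197969\right) \left(- \frac{1}{96392}\right) = \left(197969 + 3975 \sqrt{3}\right) \left(- \frac{1}{96392}\right) = - \frac{197969}{96392} - \frac{3975 \sqrt{3}}{96392}$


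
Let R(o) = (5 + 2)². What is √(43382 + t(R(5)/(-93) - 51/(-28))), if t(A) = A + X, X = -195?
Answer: √73212969669/1302 ≈ 207.82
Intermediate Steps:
R(o) = 49 (R(o) = 7² = 49)
t(A) = -195 + A (t(A) = A - 195 = -195 + A)
√(43382 + t(R(5)/(-93) - 51/(-28))) = √(43382 + (-195 + (49/(-93) - 51/(-28)))) = √(43382 + (-195 + (49*(-1/93) - 51*(-1/28)))) = √(43382 + (-195 + (-49/93 + 51/28))) = √(43382 + (-195 + 3371/2604)) = √(43382 - 504409/2604) = √(112462319/2604) = √73212969669/1302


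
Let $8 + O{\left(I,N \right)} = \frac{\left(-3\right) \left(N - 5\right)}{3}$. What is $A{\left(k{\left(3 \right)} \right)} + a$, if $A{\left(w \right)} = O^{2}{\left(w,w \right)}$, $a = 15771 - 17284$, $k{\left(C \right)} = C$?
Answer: $-1477$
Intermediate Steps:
$a = -1513$ ($a = 15771 - 17284 = -1513$)
$O{\left(I,N \right)} = -3 - N$ ($O{\left(I,N \right)} = -8 + \frac{\left(-3\right) \left(N - 5\right)}{3} = -8 + - 3 \left(-5 + N\right) \frac{1}{3} = -8 + \left(15 - 3 N\right) \frac{1}{3} = -8 - \left(-5 + N\right) = -3 - N$)
$A{\left(w \right)} = \left(-3 - w\right)^{2}$
$A{\left(k{\left(3 \right)} \right)} + a = \left(3 + 3\right)^{2} - 1513 = 6^{2} - 1513 = 36 - 1513 = -1477$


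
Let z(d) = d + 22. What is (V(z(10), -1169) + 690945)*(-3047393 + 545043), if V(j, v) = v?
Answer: -1726060973600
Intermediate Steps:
z(d) = 22 + d
(V(z(10), -1169) + 690945)*(-3047393 + 545043) = (-1169 + 690945)*(-3047393 + 545043) = 689776*(-2502350) = -1726060973600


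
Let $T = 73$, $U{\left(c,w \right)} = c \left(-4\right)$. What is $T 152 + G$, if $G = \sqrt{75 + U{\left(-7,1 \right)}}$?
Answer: $11096 + \sqrt{103} \approx 11106.0$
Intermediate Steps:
$U{\left(c,w \right)} = - 4 c$
$G = \sqrt{103}$ ($G = \sqrt{75 - -28} = \sqrt{75 + 28} = \sqrt{103} \approx 10.149$)
$T 152 + G = 73 \cdot 152 + \sqrt{103} = 11096 + \sqrt{103}$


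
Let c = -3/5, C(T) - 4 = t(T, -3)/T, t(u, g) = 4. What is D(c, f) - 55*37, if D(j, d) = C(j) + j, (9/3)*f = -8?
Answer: -30574/15 ≈ -2038.3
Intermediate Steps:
f = -8/3 (f = (⅓)*(-8) = -8/3 ≈ -2.6667)
C(T) = 4 + 4/T
c = -⅗ (c = -3*⅕ = -⅗ ≈ -0.60000)
D(j, d) = 4 + j + 4/j (D(j, d) = (4 + 4/j) + j = 4 + j + 4/j)
D(c, f) - 55*37 = (4 - ⅗ + 4/(-⅗)) - 55*37 = (4 - ⅗ + 4*(-5/3)) - 2035 = (4 - ⅗ - 20/3) - 2035 = -49/15 - 2035 = -30574/15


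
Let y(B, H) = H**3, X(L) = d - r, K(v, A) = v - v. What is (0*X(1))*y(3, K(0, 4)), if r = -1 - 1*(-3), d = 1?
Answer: 0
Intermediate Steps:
r = 2 (r = -1 + 3 = 2)
K(v, A) = 0
X(L) = -1 (X(L) = 1 - 1*2 = 1 - 2 = -1)
(0*X(1))*y(3, K(0, 4)) = (0*(-1))*0**3 = 0*0 = 0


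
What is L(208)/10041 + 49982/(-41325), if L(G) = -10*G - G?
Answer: -198806954/138314775 ≈ -1.4374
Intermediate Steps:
L(G) = -11*G
L(208)/10041 + 49982/(-41325) = -11*208/10041 + 49982/(-41325) = -2288*1/10041 + 49982*(-1/41325) = -2288/10041 - 49982/41325 = -198806954/138314775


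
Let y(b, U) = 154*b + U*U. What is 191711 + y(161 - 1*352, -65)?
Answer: 166522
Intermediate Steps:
y(b, U) = U**2 + 154*b (y(b, U) = 154*b + U**2 = U**2 + 154*b)
191711 + y(161 - 1*352, -65) = 191711 + ((-65)**2 + 154*(161 - 1*352)) = 191711 + (4225 + 154*(161 - 352)) = 191711 + (4225 + 154*(-191)) = 191711 + (4225 - 29414) = 191711 - 25189 = 166522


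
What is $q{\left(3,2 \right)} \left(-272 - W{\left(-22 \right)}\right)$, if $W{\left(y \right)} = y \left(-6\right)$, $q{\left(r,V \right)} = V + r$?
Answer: $-2020$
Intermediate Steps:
$W{\left(y \right)} = - 6 y$
$q{\left(3,2 \right)} \left(-272 - W{\left(-22 \right)}\right) = \left(2 + 3\right) \left(-272 - \left(-6\right) \left(-22\right)\right) = 5 \left(-272 - 132\right) = 5 \left(-404\right) = -2020$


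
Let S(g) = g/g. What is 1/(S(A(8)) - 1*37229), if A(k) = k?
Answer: -1/37228 ≈ -2.6861e-5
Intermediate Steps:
S(g) = 1
1/(S(A(8)) - 1*37229) = 1/(1 - 1*37229) = 1/(1 - 37229) = 1/(-37228) = -1/37228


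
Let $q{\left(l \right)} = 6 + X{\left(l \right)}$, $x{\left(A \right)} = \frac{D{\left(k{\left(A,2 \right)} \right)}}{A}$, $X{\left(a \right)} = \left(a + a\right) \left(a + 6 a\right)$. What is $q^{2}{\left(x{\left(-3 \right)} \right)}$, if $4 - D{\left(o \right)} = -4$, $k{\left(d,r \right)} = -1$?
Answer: $\frac{902500}{81} \approx 11142.0$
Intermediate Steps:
$D{\left(o \right)} = 8$ ($D{\left(o \right)} = 4 - -4 = 4 + 4 = 8$)
$X{\left(a \right)} = 14 a^{2}$ ($X{\left(a \right)} = 2 a 7 a = 14 a^{2}$)
$x{\left(A \right)} = \frac{8}{A}$
$q{\left(l \right)} = 6 + 14 l^{2}$
$q^{2}{\left(x{\left(-3 \right)} \right)} = \left(6 + 14 \left(\frac{8}{-3}\right)^{2}\right)^{2} = \left(6 + 14 \left(8 \left(- \frac{1}{3}\right)\right)^{2}\right)^{2} = \left(6 + 14 \left(- \frac{8}{3}\right)^{2}\right)^{2} = \left(6 + 14 \cdot \frac{64}{9}\right)^{2} = \left(6 + \frac{896}{9}\right)^{2} = \left(\frac{950}{9}\right)^{2} = \frac{902500}{81}$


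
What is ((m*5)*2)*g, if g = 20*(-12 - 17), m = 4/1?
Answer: -23200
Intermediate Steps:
m = 4 (m = 4*1 = 4)
g = -580 (g = 20*(-29) = -580)
((m*5)*2)*g = ((4*5)*2)*(-580) = (20*2)*(-580) = 40*(-580) = -23200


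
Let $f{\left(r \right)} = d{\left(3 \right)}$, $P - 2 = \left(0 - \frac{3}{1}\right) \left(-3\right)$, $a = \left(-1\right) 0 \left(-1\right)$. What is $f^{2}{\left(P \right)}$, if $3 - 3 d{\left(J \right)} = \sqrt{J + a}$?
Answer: $\frac{\left(3 - \sqrt{3}\right)^{2}}{9} \approx 0.17863$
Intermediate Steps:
$a = 0$ ($a = 0 \left(-1\right) = 0$)
$P = 11$ ($P = 2 + \left(0 - \frac{3}{1}\right) \left(-3\right) = 2 + \left(0 - 3\right) \left(-3\right) = 2 - -9 = 2 + 9 = 11$)
$d{\left(J \right)} = 1 - \frac{\sqrt{J}}{3}$ ($d{\left(J \right)} = 1 - \frac{\sqrt{J + 0}}{3} = 1 - \frac{\sqrt{J}}{3}$)
$f{\left(r \right)} = 1 - \frac{\sqrt{3}}{3}$
$f^{2}{\left(P \right)} = \left(1 - \frac{\sqrt{3}}{3}\right)^{2}$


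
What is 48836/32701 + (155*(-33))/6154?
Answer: 133271129/201241954 ≈ 0.66224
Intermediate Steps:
48836/32701 + (155*(-33))/6154 = 48836*(1/32701) - 5115*1/6154 = 48836/32701 - 5115/6154 = 133271129/201241954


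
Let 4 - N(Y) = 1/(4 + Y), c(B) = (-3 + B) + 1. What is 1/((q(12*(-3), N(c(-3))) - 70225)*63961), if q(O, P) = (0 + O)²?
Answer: -1/4408767769 ≈ -2.2682e-10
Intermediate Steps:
c(B) = -2 + B
N(Y) = 4 - 1/(4 + Y)
q(O, P) = O²
1/((q(12*(-3), N(c(-3))) - 70225)*63961) = 1/((12*(-3))² - 70225*63961) = (1/63961)/((-36)² - 70225) = (1/63961)/(1296 - 70225) = (1/63961)/(-68929) = -1/68929*1/63961 = -1/4408767769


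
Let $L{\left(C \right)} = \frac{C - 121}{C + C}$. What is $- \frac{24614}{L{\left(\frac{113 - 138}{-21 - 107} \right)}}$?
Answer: $\frac{1230700}{15463} \approx 79.59$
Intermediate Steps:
$L{\left(C \right)} = \frac{-121 + C}{2 C}$
$- \frac{24614}{L{\left(\frac{113 - 138}{-21 - 107} \right)}} = - \frac{24614}{\frac{1}{2} \frac{1}{\left(113 - 138\right) \frac{1}{-21 - 107}} \left(-121 + \frac{113 - 138}{-21 - 107}\right)} = - \frac{24614}{\frac{1}{2} \frac{1}{\left(-25\right) \frac{1}{-128}} \left(-121 - \frac{25}{-128}\right)} = - \frac{24614}{\frac{1}{2} \frac{1}{\left(-25\right) \left(- \frac{1}{128}\right)} \left(-121 - - \frac{25}{128}\right)} = - \frac{24614}{\frac{1}{2} \frac{1}{\frac{25}{128}} \left(-121 + \frac{25}{128}\right)} = - \frac{24614}{\frac{1}{2} \cdot \frac{128}{25} \left(- \frac{15463}{128}\right)} = - \frac{24614}{- \frac{15463}{50}} = \left(-24614\right) \left(- \frac{50}{15463}\right) = \frac{1230700}{15463}$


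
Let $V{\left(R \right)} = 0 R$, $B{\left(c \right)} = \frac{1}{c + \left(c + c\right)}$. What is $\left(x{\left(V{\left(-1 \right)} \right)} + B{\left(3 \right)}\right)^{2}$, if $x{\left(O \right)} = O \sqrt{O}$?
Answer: $\frac{1}{81} \approx 0.012346$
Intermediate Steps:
$B{\left(c \right)} = \frac{1}{3 c}$ ($B{\left(c \right)} = \frac{1}{c + 2 c} = \frac{1}{3 c}$)
$V{\left(R \right)} = 0$
$x{\left(O \right)} = O^{\frac{3}{2}}$
$\left(x{\left(V{\left(-1 \right)} \right)} + B{\left(3 \right)}\right)^{2} = \left(0^{\frac{3}{2}} + \frac{1}{3 \cdot 3}\right)^{2} = \left(0 + \frac{1}{3} \cdot \frac{1}{3}\right)^{2} = \left(0 + \frac{1}{9}\right)^{2} = \left(\frac{1}{9}\right)^{2} = \frac{1}{81}$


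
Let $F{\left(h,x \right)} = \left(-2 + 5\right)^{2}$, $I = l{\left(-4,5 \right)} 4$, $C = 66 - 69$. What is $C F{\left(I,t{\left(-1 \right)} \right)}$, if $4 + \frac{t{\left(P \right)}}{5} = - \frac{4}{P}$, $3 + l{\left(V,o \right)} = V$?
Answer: $-27$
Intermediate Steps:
$l{\left(V,o \right)} = -3 + V$
$C = -3$ ($C = 66 - 69 = -3$)
$t{\left(P \right)} = -20 - \frac{20}{P}$ ($t{\left(P \right)} = -20 + 5 \left(- \frac{4}{P}\right) = -20 - \frac{20}{P}$)
$I = -28$ ($I = \left(-3 - 4\right) 4 = \left(-7\right) 4 = -28$)
$F{\left(h,x \right)} = 9$ ($F{\left(h,x \right)} = 3^{2} = 9$)
$C F{\left(I,t{\left(-1 \right)} \right)} = \left(-3\right) 9 = -27$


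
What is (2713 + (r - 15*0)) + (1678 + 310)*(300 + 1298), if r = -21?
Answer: 3179516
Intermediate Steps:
(2713 + (r - 15*0)) + (1678 + 310)*(300 + 1298) = (2713 + (-21 - 15*0)) + (1678 + 310)*(300 + 1298) = (2713 + (-21 + 0)) + 1988*1598 = (2713 - 21) + 3176824 = 2692 + 3176824 = 3179516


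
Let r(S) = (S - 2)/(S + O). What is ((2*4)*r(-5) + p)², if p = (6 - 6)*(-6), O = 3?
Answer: 784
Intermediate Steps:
r(S) = (-2 + S)/(3 + S) (r(S) = (S - 2)/(S + 3) = (-2 + S)/(3 + S))
p = 0 (p = 0*(-6) = 0)
((2*4)*r(-5) + p)² = ((2*4)*((-2 - 5)/(3 - 5)) + 0)² = (8*(-7/(-2)) + 0)² = (8*(-½*(-7)) + 0)² = (8*(7/2) + 0)² = (28 + 0)² = 28² = 784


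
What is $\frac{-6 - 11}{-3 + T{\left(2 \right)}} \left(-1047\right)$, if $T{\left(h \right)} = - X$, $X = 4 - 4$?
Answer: $-5933$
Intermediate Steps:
$X = 0$
$T{\left(h \right)} = 0$ ($T{\left(h \right)} = \left(-1\right) 0 = 0$)
$\frac{-6 - 11}{-3 + T{\left(2 \right)}} \left(-1047\right) = \frac{-6 - 11}{-3 + 0} \left(-1047\right) = \frac{-6 - 11}{-3} \left(-1047\right) = \left(-6 - 11\right) \left(- \frac{1}{3}\right) \left(-1047\right) = \left(-17\right) \left(- \frac{1}{3}\right) \left(-1047\right) = \frac{17}{3} \left(-1047\right) = -5933$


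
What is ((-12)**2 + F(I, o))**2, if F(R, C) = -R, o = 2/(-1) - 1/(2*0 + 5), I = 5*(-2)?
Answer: 23716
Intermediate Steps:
I = -10
o = -11/5 (o = 2*(-1) - 1/(0 + 5) = -2 - 1/5 = -11/5 ≈ -2.2000)
((-12)**2 + F(I, o))**2 = ((-12)**2 - 1*(-10))**2 = (144 + 10)**2 = 154**2 = 23716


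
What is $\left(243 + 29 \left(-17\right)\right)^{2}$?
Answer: $62500$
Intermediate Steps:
$\left(243 + 29 \left(-17\right)\right)^{2} = \left(243 - 493\right)^{2} = \left(-250\right)^{2} = 62500$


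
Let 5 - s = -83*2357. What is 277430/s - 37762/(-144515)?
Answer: 484493909/288493230 ≈ 1.6794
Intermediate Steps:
s = 195636 (s = 5 - (-83)*2357 = 5 - 1*(-195631) = 5 + 195631 = 195636)
277430/s - 37762/(-144515) = 277430/195636 - 37762/(-144515) = 277430*(1/195636) - 37762*(-1/144515) = 138715/97818 + 37762/144515 = 484493909/288493230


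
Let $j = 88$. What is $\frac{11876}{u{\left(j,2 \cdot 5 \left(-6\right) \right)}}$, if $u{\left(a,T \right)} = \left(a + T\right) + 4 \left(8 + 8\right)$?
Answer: $\frac{2969}{23} \approx 129.09$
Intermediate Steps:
$u{\left(a,T \right)} = 64 + T + a$ ($u{\left(a,T \right)} = \left(T + a\right) + 4 \cdot 16 = \left(T + a\right) + 64 = 64 + T + a$)
$\frac{11876}{u{\left(j,2 \cdot 5 \left(-6\right) \right)}} = \frac{11876}{64 + 2 \cdot 5 \left(-6\right) + 88} = \frac{11876}{64 + 10 \left(-6\right) + 88} = \frac{11876}{64 - 60 + 88} = \frac{11876}{92} = 11876 \cdot \frac{1}{92} = \frac{2969}{23}$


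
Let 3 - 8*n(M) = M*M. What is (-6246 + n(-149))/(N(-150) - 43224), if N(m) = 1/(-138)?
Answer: 2489727/11929826 ≈ 0.20870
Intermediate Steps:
N(m) = -1/138
n(M) = 3/8 - M²/8 (n(M) = 3/8 - M*M/8 = 3/8 - M²/8)
(-6246 + n(-149))/(N(-150) - 43224) = (-6246 + (3/8 - ⅛*(-149)²))/(-1/138 - 43224) = (-6246 + (3/8 - ⅛*22201))/(-5964913/138) = (-6246 + (3/8 - 22201/8))*(-138/5964913) = (-6246 - 11099/4)*(-138/5964913) = -36083/4*(-138/5964913) = 2489727/11929826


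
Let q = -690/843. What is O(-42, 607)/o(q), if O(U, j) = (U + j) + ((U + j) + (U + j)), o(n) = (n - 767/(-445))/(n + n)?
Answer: -346966500/113177 ≈ -3065.7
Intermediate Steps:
q = -230/281 (q = -690*1/843 = -230/281 ≈ -0.81851)
o(n) = (767/445 + n)/(2*n) (o(n) = (n - 767*(-1/445))/((2*n)) = (n + 767/445)*(1/(2*n)) = (767/445 + n)*(1/(2*n)) = (767/445 + n)/(2*n))
O(U, j) = 3*U + 3*j (O(U, j) = (U + j) + (2*U + 2*j) = 3*U + 3*j)
O(-42, 607)/o(q) = (3*(-42) + 3*607)/(((767 + 445*(-230/281))/(890*(-230/281)))) = (-126 + 1821)/(((1/890)*(-281/230)*(767 - 102350/281))) = 1695/(((1/890)*(-281/230)*(113177/281))) = 1695/(-113177/204700) = 1695*(-204700/113177) = -346966500/113177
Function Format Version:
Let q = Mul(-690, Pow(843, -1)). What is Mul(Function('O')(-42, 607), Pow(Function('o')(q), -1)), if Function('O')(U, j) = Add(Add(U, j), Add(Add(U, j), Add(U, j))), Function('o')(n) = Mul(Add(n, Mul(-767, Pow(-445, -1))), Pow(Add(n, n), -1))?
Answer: Rational(-346966500, 113177) ≈ -3065.7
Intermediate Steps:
q = Rational(-230, 281) (q = Mul(-690, Rational(1, 843)) = Rational(-230, 281) ≈ -0.81851)
Function('o')(n) = Mul(Rational(1, 2), Pow(n, -1), Add(Rational(767, 445), n)) (Function('o')(n) = Mul(Add(n, Mul(-767, Rational(-1, 445))), Pow(Mul(2, n), -1)) = Mul(Add(n, Rational(767, 445)), Mul(Rational(1, 2), Pow(n, -1))) = Mul(Add(Rational(767, 445), n), Mul(Rational(1, 2), Pow(n, -1))) = Mul(Rational(1, 2), Pow(n, -1), Add(Rational(767, 445), n)))
Function('O')(U, j) = Add(Mul(3, U), Mul(3, j)) (Function('O')(U, j) = Add(Add(U, j), Add(Mul(2, U), Mul(2, j))) = Add(Mul(3, U), Mul(3, j)))
Mul(Function('O')(-42, 607), Pow(Function('o')(q), -1)) = Mul(Add(Mul(3, -42), Mul(3, 607)), Pow(Mul(Rational(1, 890), Pow(Rational(-230, 281), -1), Add(767, Mul(445, Rational(-230, 281)))), -1)) = Mul(Add(-126, 1821), Pow(Mul(Rational(1, 890), Rational(-281, 230), Add(767, Rational(-102350, 281))), -1)) = Mul(1695, Pow(Mul(Rational(1, 890), Rational(-281, 230), Rational(113177, 281)), -1)) = Mul(1695, Pow(Rational(-113177, 204700), -1)) = Mul(1695, Rational(-204700, 113177)) = Rational(-346966500, 113177)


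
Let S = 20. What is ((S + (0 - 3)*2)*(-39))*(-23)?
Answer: 12558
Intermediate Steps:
((S + (0 - 3)*2)*(-39))*(-23) = ((20 + (0 - 3)*2)*(-39))*(-23) = ((20 - 3*2)*(-39))*(-23) = ((20 - 6)*(-39))*(-23) = (14*(-39))*(-23) = -546*(-23) = 12558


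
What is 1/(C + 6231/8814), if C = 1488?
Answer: 2938/4373821 ≈ 0.00067172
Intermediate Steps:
1/(C + 6231/8814) = 1/(1488 + 6231/8814) = 1/(1488 + 6231*(1/8814)) = 1/(1488 + 2077/2938) = 1/(4373821/2938) = 2938/4373821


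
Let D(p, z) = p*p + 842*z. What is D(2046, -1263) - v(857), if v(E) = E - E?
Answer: 3122670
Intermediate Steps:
D(p, z) = p**2 + 842*z
v(E) = 0
D(2046, -1263) - v(857) = (2046**2 + 842*(-1263)) - 1*0 = (4186116 - 1063446) + 0 = 3122670 + 0 = 3122670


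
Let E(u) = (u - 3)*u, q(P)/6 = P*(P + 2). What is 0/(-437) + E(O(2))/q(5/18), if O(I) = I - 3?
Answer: 216/205 ≈ 1.0537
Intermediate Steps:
O(I) = -3 + I
q(P) = 6*P*(2 + P) (q(P) = 6*(P*(P + 2)) = 6*(P*(2 + P)) = 6*P*(2 + P))
E(u) = u*(-3 + u) (E(u) = (-3 + u)*u = u*(-3 + u))
0/(-437) + E(O(2))/q(5/18) = 0/(-437) + ((-3 + 2)*(-3 + (-3 + 2)))/((6*(5/18)*(2 + 5/18))) = 0*(-1/437) + (-(-3 - 1))/((6*(5*(1/18))*(2 + 5*(1/18)))) = 0 + (-1*(-4))/((6*(5/18)*(2 + 5/18))) = 0 + 4/((6*(5/18)*(41/18))) = 0 + 4/(205/54) = 0 + 4*(54/205) = 0 + 216/205 = 216/205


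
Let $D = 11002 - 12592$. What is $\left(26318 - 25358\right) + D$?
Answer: $-630$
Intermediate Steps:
$D = -1590$ ($D = 11002 - 12592 = -1590$)
$\left(26318 - 25358\right) + D = \left(26318 - 25358\right) - 1590 = 960 - 1590 = -630$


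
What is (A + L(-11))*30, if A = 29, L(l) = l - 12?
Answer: 180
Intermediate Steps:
L(l) = -12 + l
(A + L(-11))*30 = (29 + (-12 - 11))*30 = (29 - 23)*30 = 6*30 = 180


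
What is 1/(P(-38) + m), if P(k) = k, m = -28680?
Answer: -1/28718 ≈ -3.4821e-5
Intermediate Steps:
1/(P(-38) + m) = 1/(-38 - 28680) = 1/(-28718) = -1/28718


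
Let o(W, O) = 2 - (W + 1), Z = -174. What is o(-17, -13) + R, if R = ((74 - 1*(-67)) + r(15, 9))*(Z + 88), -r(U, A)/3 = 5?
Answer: -10818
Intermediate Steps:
r(U, A) = -15 (r(U, A) = -3*5 = -15)
o(W, O) = 1 - W (o(W, O) = 2 - (1 + W) = 2 + (-1 - W) = 1 - W)
R = -10836 (R = ((74 - 1*(-67)) - 15)*(-174 + 88) = ((74 + 67) - 15)*(-86) = (141 - 15)*(-86) = 126*(-86) = -10836)
o(-17, -13) + R = (1 - 1*(-17)) - 10836 = (1 + 17) - 10836 = 18 - 10836 = -10818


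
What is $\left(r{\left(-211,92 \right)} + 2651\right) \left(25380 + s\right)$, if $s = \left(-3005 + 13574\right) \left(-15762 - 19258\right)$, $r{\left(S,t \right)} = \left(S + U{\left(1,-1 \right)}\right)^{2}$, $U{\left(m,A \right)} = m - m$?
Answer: $-17458404372000$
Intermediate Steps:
$U{\left(m,A \right)} = 0$
$r{\left(S,t \right)} = S^{2}$ ($r{\left(S,t \right)} = \left(S + 0\right)^{2} = S^{2}$)
$s = -370126380$ ($s = 10569 \left(-35020\right) = -370126380$)
$\left(r{\left(-211,92 \right)} + 2651\right) \left(25380 + s\right) = \left(\left(-211\right)^{2} + 2651\right) \left(25380 - 370126380\right) = \left(44521 + 2651\right) \left(-370101000\right) = 47172 \left(-370101000\right) = -17458404372000$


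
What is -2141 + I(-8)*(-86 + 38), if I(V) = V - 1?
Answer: -1709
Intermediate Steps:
I(V) = -1 + V
-2141 + I(-8)*(-86 + 38) = -2141 + (-1 - 8)*(-86 + 38) = -2141 - 9*(-48) = -2141 + 432 = -1709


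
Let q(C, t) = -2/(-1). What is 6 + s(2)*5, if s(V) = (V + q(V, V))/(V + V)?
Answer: 11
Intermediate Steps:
q(C, t) = 2 (q(C, t) = -2*(-1) = 2)
s(V) = (2 + V)/(2*V) (s(V) = (V + 2)/(V + V) = (2 + V)/((2*V)) = (2 + V)*(1/(2*V)) = (2 + V)/(2*V))
6 + s(2)*5 = 6 + ((½)*(2 + 2)/2)*5 = 6 + ((½)*(½)*4)*5 = 6 + 1*5 = 6 + 5 = 11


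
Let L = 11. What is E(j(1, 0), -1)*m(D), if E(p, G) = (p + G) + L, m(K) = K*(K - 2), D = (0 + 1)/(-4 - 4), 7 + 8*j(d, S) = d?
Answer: 629/256 ≈ 2.4570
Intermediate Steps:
j(d, S) = -7/8 + d/8
D = -1/8 (D = 1/(-8) = 1*(-1/8) = -1/8 ≈ -0.12500)
m(K) = K*(-2 + K)
E(p, G) = 11 + G + p (E(p, G) = (p + G) + 11 = (G + p) + 11 = 11 + G + p)
E(j(1, 0), -1)*m(D) = (11 - 1 + (-7/8 + (1/8)*1))*(-(-2 - 1/8)/8) = (11 - 1 + (-7/8 + 1/8))*(-1/8*(-17/8)) = (11 - 1 - 3/4)*(17/64) = (37/4)*(17/64) = 629/256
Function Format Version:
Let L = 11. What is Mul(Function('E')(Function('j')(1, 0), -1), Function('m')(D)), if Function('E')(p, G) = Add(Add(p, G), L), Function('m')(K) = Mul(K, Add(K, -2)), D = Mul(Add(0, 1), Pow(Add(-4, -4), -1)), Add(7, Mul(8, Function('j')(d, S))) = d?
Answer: Rational(629, 256) ≈ 2.4570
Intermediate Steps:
Function('j')(d, S) = Add(Rational(-7, 8), Mul(Rational(1, 8), d))
D = Rational(-1, 8) (D = Mul(1, Pow(-8, -1)) = Mul(1, Rational(-1, 8)) = Rational(-1, 8) ≈ -0.12500)
Function('m')(K) = Mul(K, Add(-2, K))
Function('E')(p, G) = Add(11, G, p) (Function('E')(p, G) = Add(Add(p, G), 11) = Add(Add(G, p), 11) = Add(11, G, p))
Mul(Function('E')(Function('j')(1, 0), -1), Function('m')(D)) = Mul(Add(11, -1, Add(Rational(-7, 8), Mul(Rational(1, 8), 1))), Mul(Rational(-1, 8), Add(-2, Rational(-1, 8)))) = Mul(Add(11, -1, Add(Rational(-7, 8), Rational(1, 8))), Mul(Rational(-1, 8), Rational(-17, 8))) = Mul(Add(11, -1, Rational(-3, 4)), Rational(17, 64)) = Mul(Rational(37, 4), Rational(17, 64)) = Rational(629, 256)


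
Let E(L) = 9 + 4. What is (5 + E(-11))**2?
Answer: 324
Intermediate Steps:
E(L) = 13
(5 + E(-11))**2 = (5 + 13)**2 = 18**2 = 324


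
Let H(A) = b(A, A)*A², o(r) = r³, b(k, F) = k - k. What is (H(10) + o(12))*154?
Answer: 266112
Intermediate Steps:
b(k, F) = 0
H(A) = 0 (H(A) = 0*A² = 0)
(H(10) + o(12))*154 = (0 + 12³)*154 = (0 + 1728)*154 = 1728*154 = 266112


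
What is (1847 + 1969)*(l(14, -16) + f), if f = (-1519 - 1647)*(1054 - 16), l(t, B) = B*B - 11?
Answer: -12539616408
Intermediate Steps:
l(t, B) = -11 + B**2 (l(t, B) = B**2 - 11 = -11 + B**2)
f = -3286308 (f = -3166*1038 = -3286308)
(1847 + 1969)*(l(14, -16) + f) = (1847 + 1969)*((-11 + (-16)**2) - 3286308) = 3816*((-11 + 256) - 3286308) = 3816*(245 - 3286308) = 3816*(-3286063) = -12539616408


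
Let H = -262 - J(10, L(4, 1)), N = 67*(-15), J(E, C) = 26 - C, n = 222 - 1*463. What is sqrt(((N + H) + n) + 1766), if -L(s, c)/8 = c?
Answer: 4*sqrt(14) ≈ 14.967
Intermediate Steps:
L(s, c) = -8*c
n = -241 (n = 222 - 463 = -241)
N = -1005
H = -296 (H = -262 - (26 - (-8)) = -262 - (26 - 1*(-8)) = -262 - (26 + 8) = -262 - 1*34 = -262 - 34 = -296)
sqrt(((N + H) + n) + 1766) = sqrt(((-1005 - 296) - 241) + 1766) = sqrt((-1301 - 241) + 1766) = sqrt(-1542 + 1766) = sqrt(224) = 4*sqrt(14)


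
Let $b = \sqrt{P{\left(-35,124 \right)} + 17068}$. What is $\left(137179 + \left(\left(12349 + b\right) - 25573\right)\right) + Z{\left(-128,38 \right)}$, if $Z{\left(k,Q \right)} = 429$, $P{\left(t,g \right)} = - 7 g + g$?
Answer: $124384 + 2 \sqrt{4081} \approx 1.2451 \cdot 10^{5}$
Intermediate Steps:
$P{\left(t,g \right)} = - 6 g$
$b = 2 \sqrt{4081}$ ($b = \sqrt{\left(-6\right) 124 + 17068} = \sqrt{-744 + 17068} = \sqrt{16324} = 2 \sqrt{4081} \approx 127.77$)
$\left(137179 + \left(\left(12349 + b\right) - 25573\right)\right) + Z{\left(-128,38 \right)} = \left(137179 - \left(13224 - 2 \sqrt{4081}\right)\right) + 429 = \left(123955 + 2 \sqrt{4081}\right) + 429 = 124384 + 2 \sqrt{4081}$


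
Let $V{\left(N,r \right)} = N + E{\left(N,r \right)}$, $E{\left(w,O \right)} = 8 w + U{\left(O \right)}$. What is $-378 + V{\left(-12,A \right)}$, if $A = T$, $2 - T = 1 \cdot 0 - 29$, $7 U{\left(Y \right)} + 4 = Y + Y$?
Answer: $- \frac{3344}{7} \approx -477.71$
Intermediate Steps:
$U{\left(Y \right)} = - \frac{4}{7} + \frac{2 Y}{7}$ ($U{\left(Y \right)} = - \frac{4}{7} + \frac{Y + Y}{7} = - \frac{4}{7} + \frac{2 Y}{7}$)
$E{\left(w,O \right)} = - \frac{4}{7} + 8 w + \frac{2 O}{7}$ ($E{\left(w,O \right)} = 8 w + \left(- \frac{4}{7} + \frac{2 O}{7}\right) = - \frac{4}{7} + 8 w + \frac{2 O}{7}$)
$T = 31$ ($T = 2 - \left(1 \cdot 0 - 29\right) = 2 - \left(0 - 29\right) = 2 - -29 = 2 + 29 = 31$)
$A = 31$
$V{\left(N,r \right)} = - \frac{4}{7} + 9 N + \frac{2 r}{7}$ ($V{\left(N,r \right)} = N + \left(- \frac{4}{7} + 8 N + \frac{2 r}{7}\right) = - \frac{4}{7} + 9 N + \frac{2 r}{7}$)
$-378 + V{\left(-12,A \right)} = -378 + \left(- \frac{4}{7} + 9 \left(-12\right) + \frac{2}{7} \cdot 31\right) = -378 - \frac{698}{7} = - \frac{3344}{7}$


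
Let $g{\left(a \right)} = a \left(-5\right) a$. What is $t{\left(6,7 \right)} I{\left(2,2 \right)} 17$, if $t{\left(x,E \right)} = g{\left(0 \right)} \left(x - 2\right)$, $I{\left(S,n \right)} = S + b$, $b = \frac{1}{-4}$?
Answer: $0$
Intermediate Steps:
$g{\left(a \right)} = - 5 a^{2}$ ($g{\left(a \right)} = - 5 a a = - 5 a^{2}$)
$b = - \frac{1}{4} \approx -0.25$
$I{\left(S,n \right)} = - \frac{1}{4} + S$ ($I{\left(S,n \right)} = S - \frac{1}{4} = - \frac{1}{4} + S$)
$t{\left(x,E \right)} = 0$ ($t{\left(x,E \right)} = - 5 \cdot 0^{2} \left(x - 2\right) = \left(-5\right) 0 \left(-2 + x\right) = 0 \left(-2 + x\right) = 0$)
$t{\left(6,7 \right)} I{\left(2,2 \right)} 17 = 0 \left(- \frac{1}{4} + 2\right) 17 = 0 \cdot \frac{7}{4} \cdot 17 = 0 \cdot 17 = 0$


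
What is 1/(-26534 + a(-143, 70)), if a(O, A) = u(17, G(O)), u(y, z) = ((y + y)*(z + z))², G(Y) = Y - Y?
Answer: -1/26534 ≈ -3.7687e-5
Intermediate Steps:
G(Y) = 0
u(y, z) = 16*y²*z² (u(y, z) = ((2*y)*(2*z))² = (4*y*z)² = 16*y²*z²)
a(O, A) = 0 (a(O, A) = 16*17²*0² = 16*289*0 = 0)
1/(-26534 + a(-143, 70)) = 1/(-26534 + 0) = 1/(-26534) = -1/26534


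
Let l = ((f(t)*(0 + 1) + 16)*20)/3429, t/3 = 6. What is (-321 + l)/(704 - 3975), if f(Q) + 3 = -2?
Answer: 1100489/11216259 ≈ 0.098116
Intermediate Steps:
t = 18 (t = 3*6 = 18)
f(Q) = -5 (f(Q) = -3 - 2 = -5)
l = 220/3429 (l = ((-5*(0 + 1) + 16)*20)/3429 = ((-5*1 + 16)*20)*(1/3429) = ((-5 + 16)*20)*(1/3429) = (11*20)*(1/3429) = 220*(1/3429) = 220/3429 ≈ 0.064159)
(-321 + l)/(704 - 3975) = (-321 + 220/3429)/(704 - 3975) = -1100489/3429/(-3271) = -1100489/3429*(-1/3271) = 1100489/11216259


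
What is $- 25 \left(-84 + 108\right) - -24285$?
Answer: $23685$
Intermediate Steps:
$- 25 \left(-84 + 108\right) - -24285 = \left(-25\right) 24 + 24285 = -600 + 24285 = 23685$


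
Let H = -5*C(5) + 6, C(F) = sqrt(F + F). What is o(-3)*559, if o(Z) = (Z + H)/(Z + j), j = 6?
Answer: 559 - 2795*sqrt(10)/3 ≈ -2387.2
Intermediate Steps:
C(F) = sqrt(2)*sqrt(F) (C(F) = sqrt(2*F) = sqrt(2)*sqrt(F))
H = 6 - 5*sqrt(10) (H = -5*sqrt(2)*sqrt(5) + 6 = -5*sqrt(10) + 6 = 6 - 5*sqrt(10) ≈ -9.8114)
o(Z) = (6 + Z - 5*sqrt(10))/(6 + Z) (o(Z) = (Z + (6 - 5*sqrt(10)))/(Z + 6) = (6 + Z - 5*sqrt(10))/(6 + Z))
o(-3)*559 = ((6 - 3 - 5*sqrt(10))/(6 - 3))*559 = ((3 - 5*sqrt(10))/3)*559 = (1 - 5*sqrt(10)/3)*559 = 559 - 2795*sqrt(10)/3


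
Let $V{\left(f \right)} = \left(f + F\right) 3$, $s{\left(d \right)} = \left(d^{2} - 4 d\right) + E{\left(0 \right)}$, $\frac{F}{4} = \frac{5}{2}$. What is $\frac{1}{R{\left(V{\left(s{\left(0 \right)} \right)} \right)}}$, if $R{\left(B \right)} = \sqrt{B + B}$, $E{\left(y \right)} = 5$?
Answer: $\frac{\sqrt{10}}{30} \approx 0.10541$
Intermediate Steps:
$F = 10$ ($F = 4 \cdot \frac{5}{2} = 10$)
$s{\left(d \right)} = 5 + d^{2} - 4 d$ ($s{\left(d \right)} = \left(d^{2} - 4 d\right) + 5 = 5 + d^{2} - 4 d$)
$V{\left(f \right)} = 30 + 3 f$ ($V{\left(f \right)} = \left(f + 10\right) 3 = \left(10 + f\right) 3 = 30 + 3 f$)
$R{\left(B \right)} = \sqrt{2} \sqrt{B}$ ($R{\left(B \right)} = \sqrt{2 B} = \sqrt{2} \sqrt{B}$)
$\frac{1}{R{\left(V{\left(s{\left(0 \right)} \right)} \right)}} = \frac{1}{\sqrt{2} \sqrt{30 + 3 \left(5 + 0^{2} - 0\right)}} = \frac{1}{\sqrt{2} \sqrt{30 + 3 \left(5 + 0 + 0\right)}} = \frac{1}{\sqrt{2} \sqrt{30 + 3 \cdot 5}} = \frac{1}{\sqrt{2} \sqrt{30 + 15}} = \frac{1}{\sqrt{2} \sqrt{45}} = \frac{1}{\sqrt{2} \cdot 3 \sqrt{5}} = \frac{1}{3 \sqrt{10}} = \frac{\sqrt{10}}{30}$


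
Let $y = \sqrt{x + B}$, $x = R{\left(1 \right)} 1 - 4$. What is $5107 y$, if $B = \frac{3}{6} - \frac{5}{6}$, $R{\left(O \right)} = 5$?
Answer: $\frac{5107 \sqrt{6}}{3} \approx 4169.9$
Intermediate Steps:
$B = - \frac{1}{3}$ ($B = 3 \cdot \frac{1}{6} - \frac{5}{6} = \frac{1}{2} - \frac{5}{6} = - \frac{1}{3} \approx -0.33333$)
$x = 1$ ($x = 5 \cdot 1 - 4 = 5 - 4 = 1$)
$y = \frac{\sqrt{6}}{3}$ ($y = \sqrt{1 - \frac{1}{3}} = \sqrt{\frac{2}{3}} = \frac{\sqrt{6}}{3} \approx 0.8165$)
$5107 y = 5107 \frac{\sqrt{6}}{3} = \frac{5107 \sqrt{6}}{3}$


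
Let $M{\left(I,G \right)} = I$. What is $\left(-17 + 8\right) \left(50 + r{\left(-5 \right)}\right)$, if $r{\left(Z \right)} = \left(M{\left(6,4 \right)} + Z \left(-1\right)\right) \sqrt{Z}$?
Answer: $-450 - 99 i \sqrt{5} \approx -450.0 - 221.37 i$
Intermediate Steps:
$r{\left(Z \right)} = \sqrt{Z} \left(6 - Z\right)$ ($r{\left(Z \right)} = \left(6 + Z \left(-1\right)\right) \sqrt{Z} = \left(6 - Z\right) \sqrt{Z} = \sqrt{Z} \left(6 - Z\right)$)
$\left(-17 + 8\right) \left(50 + r{\left(-5 \right)}\right) = \left(-17 + 8\right) \left(50 + \sqrt{-5} \left(6 - -5\right)\right) = - 9 \left(50 + i \sqrt{5} \left(6 + 5\right)\right) = - 9 \left(50 + i \sqrt{5} \cdot 11\right) = - 9 \left(50 + 11 i \sqrt{5}\right) = -450 - 99 i \sqrt{5}$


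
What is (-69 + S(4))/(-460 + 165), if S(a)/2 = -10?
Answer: 89/295 ≈ 0.30169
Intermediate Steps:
S(a) = -20 (S(a) = 2*(-10) = -20)
(-69 + S(4))/(-460 + 165) = (-69 - 20)/(-460 + 165) = -89/(-295) = -1/295*(-89) = 89/295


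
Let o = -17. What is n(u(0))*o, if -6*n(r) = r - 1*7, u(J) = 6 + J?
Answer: -17/6 ≈ -2.8333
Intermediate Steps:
n(r) = 7/6 - r/6 (n(r) = -(r - 1*7)/6 = -(r - 7)/6 = -(-7 + r)/6 = 7/6 - r/6)
n(u(0))*o = (7/6 - (6 + 0)/6)*(-17) = (7/6 - 1/6*6)*(-17) = (7/6 - 1)*(-17) = (1/6)*(-17) = -17/6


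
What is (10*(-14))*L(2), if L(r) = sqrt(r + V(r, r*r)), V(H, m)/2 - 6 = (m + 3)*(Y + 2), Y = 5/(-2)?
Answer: -140*sqrt(7) ≈ -370.41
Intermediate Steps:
Y = -5/2 (Y = 5*(-1/2) = -5/2 ≈ -2.5000)
V(H, m) = 9 - m (V(H, m) = 12 + 2*((m + 3)*(-5/2 + 2)) = 12 + 2*((3 + m)*(-1/2)) = 12 + 2*(-3/2 - m/2) = 12 + (-3 - m) = 9 - m)
L(r) = sqrt(9 + r - r**2) (L(r) = sqrt(r + (9 - r*r)) = sqrt(r + (9 - r**2)) = sqrt(9 + r - r**2))
(10*(-14))*L(2) = (10*(-14))*sqrt(9 + 2 - 1*2**2) = -140*sqrt(9 + 2 - 1*4) = -140*sqrt(9 + 2 - 4) = -140*sqrt(7)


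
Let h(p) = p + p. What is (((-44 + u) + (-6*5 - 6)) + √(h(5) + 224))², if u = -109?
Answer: 35955 - 1134*√26 ≈ 30173.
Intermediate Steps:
h(p) = 2*p
(((-44 + u) + (-6*5 - 6)) + √(h(5) + 224))² = (((-44 - 109) + (-6*5 - 6)) + √(2*5 + 224))² = ((-153 + (-30 - 6)) + √(10 + 224))² = ((-153 - 36) + √234)² = (-189 + 3*√26)²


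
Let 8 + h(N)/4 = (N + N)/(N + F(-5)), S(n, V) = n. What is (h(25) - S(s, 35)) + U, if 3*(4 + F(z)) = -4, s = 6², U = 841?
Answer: 46207/59 ≈ 783.17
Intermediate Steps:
s = 36
F(z) = -16/3 (F(z) = -4 + (⅓)*(-4) = -4 - 4/3 = -16/3)
h(N) = -32 + 8*N/(-16/3 + N) (h(N) = -32 + 4*((N + N)/(N - 16/3)) = -32 + 4*((2*N)/(-16/3 + N)) = -32 + 4*(2*N/(-16/3 + N)) = -32 + 8*N/(-16/3 + N))
(h(25) - S(s, 35)) + U = (8*(64 - 9*25)/(-16 + 3*25) - 1*36) + 841 = (8*(64 - 225)/(-16 + 75) - 36) + 841 = (8*(-161)/59 - 36) + 841 = (8*(1/59)*(-161) - 36) + 841 = (-1288/59 - 36) + 841 = -3412/59 + 841 = 46207/59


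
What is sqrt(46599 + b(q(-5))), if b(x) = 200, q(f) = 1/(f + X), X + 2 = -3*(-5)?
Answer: sqrt(46799) ≈ 216.33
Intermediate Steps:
X = 13 (X = -2 - 3*(-5) = -2 + 15 = 13)
q(f) = 1/(13 + f) (q(f) = 1/(f + 13) = 1/(13 + f))
sqrt(46599 + b(q(-5))) = sqrt(46599 + 200) = sqrt(46799)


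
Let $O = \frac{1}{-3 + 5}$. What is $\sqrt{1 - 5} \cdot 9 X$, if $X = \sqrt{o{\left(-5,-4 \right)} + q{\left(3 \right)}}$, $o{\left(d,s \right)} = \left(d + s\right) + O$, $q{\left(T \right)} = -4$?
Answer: $- 45 \sqrt{2} \approx -63.64$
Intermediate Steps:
$O = \frac{1}{2} \approx 0.5$
$o{\left(d,s \right)} = \frac{1}{2} + d + s$ ($o{\left(d,s \right)} = \left(d + s\right) + \frac{1}{2} = \frac{1}{2} + d + s$)
$X = \frac{5 i \sqrt{2}}{2}$ ($X = \sqrt{\left(\frac{1}{2} - 5 - 4\right) - 4} = \sqrt{- \frac{17}{2} - 4} = \sqrt{- \frac{25}{2}} = \frac{5 i \sqrt{2}}{2} \approx 3.5355 i$)
$\sqrt{1 - 5} \cdot 9 X = \sqrt{1 - 5} \cdot 9 \frac{5 i \sqrt{2}}{2} = \sqrt{-4} \cdot 9 \frac{5 i \sqrt{2}}{2} = 2 i 9 \frac{5 i \sqrt{2}}{2} = 18 i \frac{5 i \sqrt{2}}{2} = - 45 \sqrt{2}$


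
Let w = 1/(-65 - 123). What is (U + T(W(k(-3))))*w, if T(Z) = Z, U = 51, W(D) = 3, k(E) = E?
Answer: -27/94 ≈ -0.28723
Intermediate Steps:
w = -1/188 (w = 1/(-188) = -1/188 ≈ -0.0053191)
(U + T(W(k(-3))))*w = (51 + 3)*(-1/188) = 54*(-1/188) = -27/94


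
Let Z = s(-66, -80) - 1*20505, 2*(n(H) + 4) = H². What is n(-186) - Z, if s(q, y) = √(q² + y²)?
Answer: 37799 - 2*√2689 ≈ 37695.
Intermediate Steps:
n(H) = -4 + H²/2
Z = -20505 + 2*√2689 (Z = √((-66)² + (-80)²) - 1*20505 = √(4356 + 6400) - 20505 = √10756 - 20505 = 2*√2689 - 20505 = -20505 + 2*√2689 ≈ -20401.)
n(-186) - Z = (-4 + (½)*(-186)²) - (-20505 + 2*√2689) = (-4 + (½)*34596) + (20505 - 2*√2689) = (-4 + 17298) + (20505 - 2*√2689) = 17294 + (20505 - 2*√2689) = 37799 - 2*√2689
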